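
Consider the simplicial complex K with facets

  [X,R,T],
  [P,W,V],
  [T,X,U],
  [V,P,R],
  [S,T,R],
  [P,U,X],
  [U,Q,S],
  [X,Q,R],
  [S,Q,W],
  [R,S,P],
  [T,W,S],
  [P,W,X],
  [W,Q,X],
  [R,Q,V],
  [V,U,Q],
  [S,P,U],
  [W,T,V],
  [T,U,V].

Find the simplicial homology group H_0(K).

H_0 = Z.

Order the vertices as P < Q < R < S < T < U < V < W < X. Listing each simplex with vertices in this order, K has dimension 2 with simplices:

  0-simplices (9): P, Q, R, S, T, U, V, W, X
  1-simplices (27): PR, PS, PU, PV, PW, PX, QR, QS, QU, QV, QW, QX, RS, RT, RV, RX, ST, SU, SW, TU, TV, TW, TX, UV, UX, VW, WX
  2-simplices (18): PRS, PRV, PSU, PUX, PVW, PWX, QRV, QRX, QSU, QSW, QUV, QWX, RST, RTX, STW, TUV, TUX, TVW

Hence C_0 ≅ Z^9, C_1 ≅ Z^27, C_2 ≅ Z^18.

The boundary map ∂_1: C_1 → C_0 is given by ∂[p,q] = [q] − [p]. For instance
  ∂UV = V − U.
This gives a 9×27 integer matrix of rank 8; reducing to Smith normal form yields diagonal entries (1,1,1,1,1,1,1,1).

The boundary map ∂_2: C_2 → C_1 sends each 2-simplex [p,q,r] to [q,r] − [p,r] + [p,q]. For instance
  ∂RST = ST − RT + RS,
  ∂QRV = RV − QV + QR.
The resulting 27×18 matrix has rank 17, and its Smith normal form has invariant factors (1,1,1,1,1,1,1,1,1,1,1,1,1,1,1,1,1).

Computing H_k = (kernel of ∂_k) / (image of ∂_{k+1}):

  H_0: rank C_0 − rank ∂_1 = 9 − 8 = 1, and the invariant factors of ∂_1 are all 1, so H_0 ≅ Z.

(K is a triangulation of the torus T^2.)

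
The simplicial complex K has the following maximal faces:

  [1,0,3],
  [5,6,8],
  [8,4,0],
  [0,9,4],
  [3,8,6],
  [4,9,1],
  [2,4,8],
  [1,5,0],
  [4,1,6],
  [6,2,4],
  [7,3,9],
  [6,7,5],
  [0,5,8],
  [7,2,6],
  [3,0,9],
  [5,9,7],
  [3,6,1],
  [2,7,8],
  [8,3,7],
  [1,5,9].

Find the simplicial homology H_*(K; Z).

Order the vertices as 0 < 1 < 2 < 3 < 4 < 5 < 6 < 7 < 8 < 9. Listing each simplex with vertices in this order, K has dimension 2 with simplices:

  0-simplices (10): [0], [1], [2], [3], [4], [5], [6], [7], [8], [9]
  1-simplices (30): (30 of them)
  2-simplices (20): (20 of them)

Hence C_0 ≅ Z^10, C_1 ≅ Z^30, C_2 ≅ Z^20.

Boundary ∂_1: C_1 → C_0 sends each edge [p,q] (with p < q) to q − p. For instance
  ∂[6,8] = [8] − [6].
The resulting 10×30 matrix has rank 9, and its Smith normal form has invariant factors (1,1,1,1,1,1,1,1,1).

The boundary map ∂_2: C_2 → C_1 sends each 2-simplex [p,q,r] to [q,r] − [p,r] + [p,q]. For instance
  ∂[2,4,6] = [4,6] − [2,6] + [2,4],
  ∂[1,4,6] = [4,6] − [1,6] + [1,4].
As a 30×20 matrix over Z this has rank 20, with invariant factors (1,1,1,1,1,1,1,1,1,1,1,1,1,1,1,1,1,1,1,2).

Computing H_k = (kernel of ∂_k) / (image of ∂_{k+1}):

  H_0: rank C_0 − rank ∂_1 = 10 − 9 = 1, and the invariant factors of ∂_1 are all 1, so H_0 = Z.
  H_1: rank ker ∂_1 − rank ∂_2 = (30 − 9) − 20 = 1, and ∂_2 has invariant factor 2 > 1, so H_1 = Z ⊕ Z_2.
  H_2: rank ker ∂_2 − rank ∂_3 = (20 − 20) − 0 = 0, and there is no ∂_3, so H_2 = 0.

H_0 ≅ Z,  H_1 ≅ Z ⊕ Z_2,  H_2 = 0.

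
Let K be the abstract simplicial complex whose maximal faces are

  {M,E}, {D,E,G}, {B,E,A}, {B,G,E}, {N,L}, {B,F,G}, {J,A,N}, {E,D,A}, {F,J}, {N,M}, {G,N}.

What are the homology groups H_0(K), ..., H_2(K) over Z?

K has 10 vertices, 18 edges, 6 triangles.
rank ∂_0 = 0, rank ∂_1 = 9 ⇒ b_0 = 10 − 0 − 9 = 1; all invariant factors of ∂_1 are 1 so no torsion. So H_0 ≅ Z.
rank ∂_1 = 9, rank ∂_2 = 6 ⇒ b_1 = 18 − 9 − 6 = 3; all invariant factors of ∂_2 are 1 so no torsion. So H_1 ≅ Z^3.
rank ∂_2 = 6, rank ∂_3 = 0 ⇒ b_2 = 6 − 6 − 0 = 0. So H_2 ≅ 0.

H_0 = Z,  H_1 = Z^3,  H_2 = 0.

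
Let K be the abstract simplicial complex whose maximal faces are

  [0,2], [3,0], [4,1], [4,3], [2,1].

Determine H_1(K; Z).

H_1 = Z.

Fix the vertex order 0 < 1 < 2 < 3 < 4 and write every simplex with vertices in increasing order. Then dim K = 1 and the simplices of K are:

  0-simplices (5): [0], [1], [2], [3], [4]
  1-simplices (5): [0,2], [0,3], [1,2], [1,4], [3,4]

so the chain groups are C_0 ≅ Z^5, C_1 ≅ Z^5.

∂_1: C_1 → C_0 is given by ∂[p,q] = [q] − [p].
The 5×5 boundary matrix has rank 4 and Smith normal form diag(1,1,1,1).

Reading off H_k = ker ∂_k / im ∂_{k+1}:

  H_1: rank ker ∂_1 − rank ∂_2 = (5 − 4) − 0 = 1, and there is no ∂_2, so H_1 ≅ Z.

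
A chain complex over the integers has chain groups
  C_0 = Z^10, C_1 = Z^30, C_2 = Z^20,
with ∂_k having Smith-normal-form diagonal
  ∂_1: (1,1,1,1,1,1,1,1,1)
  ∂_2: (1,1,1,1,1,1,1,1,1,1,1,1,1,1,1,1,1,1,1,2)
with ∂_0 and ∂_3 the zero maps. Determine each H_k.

H_0: b_0 = 10 − 0 − 9 = 1; torsion from ∂_1 factors > 1: none. So H_0 = Z.
H_1: b_1 = 30 − 9 − 20 = 1; torsion from ∂_2 factors > 1: [2]. So H_1 = Z ⊕ Z_2.
H_2: b_2 = 20 − 20 − 0 = 0; torsion from ∂_3 factors > 1: none. So H_2 = 0.

H_0 = Z,  H_1 = Z ⊕ Z_2,  H_2 = 0.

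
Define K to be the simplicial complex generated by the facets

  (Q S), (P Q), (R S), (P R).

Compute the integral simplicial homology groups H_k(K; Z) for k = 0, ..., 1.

H_0 ≅ Z,  H_1 ≅ Z.

K has 4 vertices, 4 edges.
rank ∂_0 = 0, rank ∂_1 = 3 ⇒ b_0 = 4 − 0 − 3 = 1; all invariant factors of ∂_1 are 1 so no torsion. So H_0 ≅ Z.
rank ∂_1 = 3, rank ∂_2 = 0 ⇒ b_1 = 4 − 3 − 0 = 1. So H_1 ≅ Z.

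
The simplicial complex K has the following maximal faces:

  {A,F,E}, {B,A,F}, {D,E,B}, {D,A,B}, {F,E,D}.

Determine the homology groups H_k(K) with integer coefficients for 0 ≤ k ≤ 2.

H_0 = Z,  H_1 = Z,  H_2 = 0.

Fix the vertex order A < B < D < E < F and write every simplex with vertices in increasing order. Then dim K = 2 and the simplices of K are:

  0-simplices (5): A, B, D, E, F
  1-simplices (10): AB, AD, AE, AF, BD, BE, BF, DE, DF, EF
  2-simplices (5): ABD, ABF, AEF, BDE, DEF

so the chain groups are C_0 ≅ Z^5, C_1 ≅ Z^10, C_2 ≅ Z^5.

Boundary ∂_1: C_1 → C_0 is given by ∂[p,q] = [q] − [p].
The 5×10 boundary matrix has rank 4 and Smith normal form diag(1,1,1,1).

∂_2: C_2 → C_1 maps a triangle to the signed sum of its edges. For instance
  ∂AEF = EF − AF + AE,
  ∂BDE = DE − BE + BD.
The resulting 10×5 matrix has rank 5, and its Smith normal form has invariant factors (1,1,1,1,1).

Computing H_k = (kernel of ∂_k) / (image of ∂_{k+1}):

  H_0: rank C_0 − rank ∂_1 = 5 − 4 = 1, and the invariant factors of ∂_1 are all 1, so H_0 = Z.
  H_1: rank ker ∂_1 − rank ∂_2 = (10 − 4) − 5 = 1, and the invariant factors of ∂_2 are all 1, so H_1 = Z.
  H_2: rank ker ∂_2 − rank ∂_3 = (5 − 5) − 0 = 0, and there is no ∂_3, so H_2 = 0.

As a check, the Euler characteristic is 5 − 10 + 5 = 0, which agrees with 1 − 1 + 0 = 0.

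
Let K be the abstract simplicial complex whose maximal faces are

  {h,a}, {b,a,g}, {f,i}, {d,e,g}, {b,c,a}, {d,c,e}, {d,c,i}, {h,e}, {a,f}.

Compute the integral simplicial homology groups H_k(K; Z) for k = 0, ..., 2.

Fix the vertex order a < b < c < d < e < f < g < h < i and write every simplex with vertices in increasing order. Then dim K = 2 and the simplices of K are:

  0-simplices (9): a, b, c, d, e, f, g, h, i
  1-simplices (16): ab, ac, af, ag, ah, bc, bg, cd, ce, ci, de, dg, di, eg, eh, fi
  2-simplices (5): abc, abg, cde, cdi, deg

Hence C_0 ≅ Z^9, C_1 ≅ Z^16, C_2 ≅ Z^5.

The boundary map ∂_1: C_1 → C_0 sends each edge [p,q] (with p < q) to q − p. For instance
  ∂ab = b − a.
This gives a 9×16 integer matrix of rank 8; reducing to Smith normal form yields diagonal entries (1,1,1,1,1,1,1,1).

The boundary map ∂_2: C_2 → C_1 maps a triangle to the signed sum of its edges. For instance
  ∂deg = eg − dg + de,
  ∂abg = bg − ag + ab.
The resulting 16×5 matrix has rank 5, and its Smith normal form has invariant factors (1,1,1,1,1).

Computing H_k = (kernel of ∂_k) / (image of ∂_{k+1}):

  H_0: rank C_0 − rank ∂_1 = 9 − 8 = 1, and the invariant factors of ∂_1 are all 1, so H_0 = Z.
  H_1: rank ker ∂_1 − rank ∂_2 = (16 − 8) − 5 = 3, and the invariant factors of ∂_2 are all 1, so H_1 = Z^3.
  H_2: rank ker ∂_2 − rank ∂_3 = (5 − 5) − 0 = 0, and there is no ∂_3, so H_2 = 0.

As a check, the Euler characteristic is 9 − 16 + 5 = -2, which agrees with 1 − 3 + 0 = -2.

H_0 = Z,  H_1 = Z^3,  H_2 = 0.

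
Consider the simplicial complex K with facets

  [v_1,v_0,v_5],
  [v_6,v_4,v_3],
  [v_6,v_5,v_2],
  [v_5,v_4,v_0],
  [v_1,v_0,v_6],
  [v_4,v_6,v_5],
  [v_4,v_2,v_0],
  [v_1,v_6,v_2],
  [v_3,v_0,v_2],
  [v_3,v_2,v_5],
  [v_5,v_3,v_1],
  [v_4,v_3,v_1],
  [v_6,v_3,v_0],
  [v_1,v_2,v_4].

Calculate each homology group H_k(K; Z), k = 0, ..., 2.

H_0 ≅ Z,  H_1 ≅ Z^2,  H_2 ≅ Z.

Order the vertices as v_0 < v_1 < v_2 < v_3 < v_4 < v_5 < v_6. Listing each simplex with vertices in this order, K has dimension 2 with simplices:

  0-simplices (7): [v_0], [v_1], [v_2], [v_3], [v_4], [v_5], [v_6]
  1-simplices (21): (21 of them)
  2-simplices (14): (14 of them)

so the chain groups are C_0 ≅ Z^7, C_1 ≅ Z^21, C_2 ≅ Z^14.

The boundary map ∂_1: C_1 → C_0 maps an edge to its endpoints' difference, ∂[p,q] = q − p. For instance
  ∂[v_5,v_6] = [v_6] − [v_5].
The resulting 7×21 matrix has rank 6, and its Smith normal form has invariant factors (1,1,1,1,1,1).

Boundary ∂_2: C_2 → C_1 acts by ∂[p,q,r] = [q,r] − [p,r] + [p,q]. For instance
  ∂[v_1,v_3,v_4] = [v_3,v_4] − [v_1,v_4] + [v_1,v_3],
  ∂[v_0,v_2,v_3] = [v_2,v_3] − [v_0,v_3] + [v_0,v_2].
As a 21×14 matrix over Z this has rank 13, with invariant factors (1,1,1,1,1,1,1,1,1,1,1,1,1).

Now H_k = ker ∂_k / im ∂_{k+1}, so:

  H_0: rank C_0 − rank ∂_1 = 7 − 6 = 1, and the invariant factors of ∂_1 are all 1, so H_0 = Z.
  H_1: rank ker ∂_1 − rank ∂_2 = (21 − 6) − 13 = 2, and the invariant factors of ∂_2 are all 1, so H_1 = Z^2.
  H_2: rank ker ∂_2 − rank ∂_3 = (14 − 13) − 0 = 1, and there is no ∂_3, so H_2 = Z.

As a check, the Euler characteristic is 7 − 21 + 14 = 0, which agrees with 1 − 2 + 1 = 0.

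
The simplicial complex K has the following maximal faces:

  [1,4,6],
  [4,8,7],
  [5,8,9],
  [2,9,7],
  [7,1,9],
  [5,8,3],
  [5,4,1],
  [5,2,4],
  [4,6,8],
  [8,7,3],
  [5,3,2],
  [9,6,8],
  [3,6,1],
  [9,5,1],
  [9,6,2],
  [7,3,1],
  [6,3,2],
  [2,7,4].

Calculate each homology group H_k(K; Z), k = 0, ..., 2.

H_0 ≅ Z,  H_1 ≅ Z^2,  H_2 ≅ Z.

Take the total order 1 < 2 < 3 < 4 < 5 < 6 < 7 < 8 < 9 on the vertex set. Then K (dimension 2) consists of the simplices:

  0-simplices (9): [1], [2], [3], [4], [5], [6], [7], [8], [9]
  1-simplices (27): (27 of them)
  2-simplices (18): [1,3,6], [1,3,7], [1,4,5], [1,4,6], [1,5,9], [1,7,9], [2,3,5], [2,3,6], [2,4,5], [2,4,7], [2,6,9], [2,7,9], [3,5,8], [3,7,8], [4,6,8], [4,7,8], [5,8,9], [6,8,9]

so the chain groups are C_0 ≅ Z^9, C_1 ≅ Z^27, C_2 ≅ Z^18.

Boundary ∂_1: C_1 → C_0 maps an edge to its endpoints' difference, ∂[p,q] = q − p. For instance
  ∂[3,5] = [5] − [3].
The resulting 9×27 matrix has rank 8, and its Smith normal form has invariant factors (1,1,1,1,1,1,1,1).

The boundary map ∂_2: C_2 → C_1 sends each 2-simplex [p,q,r] to [q,r] − [p,r] + [p,q]. For instance
  ∂[4,7,8] = [7,8] − [4,8] + [4,7],
  ∂[2,7,9] = [7,9] − [2,9] + [2,7].
As a 27×18 matrix over Z this has rank 17, with invariant factors (1,1,1,1,1,1,1,1,1,1,1,1,1,1,1,1,1).

Reading off H_k = ker ∂_k / im ∂_{k+1}:

  H_0: rank C_0 − rank ∂_1 = 9 − 8 = 1, and the invariant factors of ∂_1 are all 1, so H_0 ≅ Z.
  H_1: rank ker ∂_1 − rank ∂_2 = (27 − 8) − 17 = 2, and the invariant factors of ∂_2 are all 1, so H_1 ≅ Z^2.
  H_2: rank ker ∂_2 − rank ∂_3 = (18 − 17) − 0 = 1, and there is no ∂_3, so H_2 ≅ Z.

(K is a triangulation of the torus T^2.)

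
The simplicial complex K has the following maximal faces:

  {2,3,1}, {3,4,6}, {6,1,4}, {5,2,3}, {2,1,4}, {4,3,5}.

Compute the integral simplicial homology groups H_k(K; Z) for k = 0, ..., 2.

H_0 = Z,  H_1 = Z,  H_2 = 0.

K has 6 vertices, 12 edges, 6 triangles.
rank ∂_0 = 0, rank ∂_1 = 5 ⇒ b_0 = 6 − 0 − 5 = 1; all invariant factors of ∂_1 are 1 so no torsion. So H_0 ≅ Z.
rank ∂_1 = 5, rank ∂_2 = 6 ⇒ b_1 = 12 − 5 − 6 = 1; all invariant factors of ∂_2 are 1 so no torsion. So H_1 ≅ Z.
rank ∂_2 = 6, rank ∂_3 = 0 ⇒ b_2 = 6 − 6 − 0 = 0. So H_2 ≅ 0.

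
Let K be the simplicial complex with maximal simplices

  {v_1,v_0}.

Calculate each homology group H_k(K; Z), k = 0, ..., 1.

Take the total order v_0 < v_1 on the vertex set. Then K (dimension 1) consists of the simplices:

  0-simplices (2): [v_0], [v_1]
  1-simplices (1): [v_0,v_1]

giving chain groups C_0 ≅ Z^2, C_1 ≅ Z^1.

Boundary ∂_1: C_1 → C_0 is given by ∂[p,q] = [q] − [p]. For instance
  ∂[v_0,v_1] = [v_1] − [v_0].
The resulting 2×1 matrix has rank 1, and its Smith normal form has invariant factors (1).

Reading off H_k = ker ∂_k / im ∂_{k+1}:

  H_0: rank C_0 − rank ∂_1 = 2 − 1 = 1, and the invariant factors of ∂_1 are all 1, so H_0 ≅ Z.
  H_1: rank ker ∂_1 − rank ∂_2 = (1 − 1) − 0 = 0, and there is no ∂_2, so H_1 ≅ 0.

As a check, the Euler characteristic is 2 − 1 = 1, which agrees with 1 − 0 = 1.

H_0 ≅ Z,  H_1 = 0.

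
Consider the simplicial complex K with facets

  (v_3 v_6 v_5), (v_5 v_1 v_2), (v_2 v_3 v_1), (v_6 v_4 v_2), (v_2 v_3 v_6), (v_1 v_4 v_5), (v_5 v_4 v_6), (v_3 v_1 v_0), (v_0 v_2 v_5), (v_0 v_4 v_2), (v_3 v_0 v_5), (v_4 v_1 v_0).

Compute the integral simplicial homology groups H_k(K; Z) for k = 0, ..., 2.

H_0 ≅ Z,  H_1 ≅ Z/2,  H_2 = 0.

Order the vertices as v_0 < v_1 < v_2 < v_3 < v_4 < v_5 < v_6. Listing each simplex with vertices in this order, K has dimension 2 with simplices:

  0-simplices (7): [v_0], [v_1], [v_2], [v_3], [v_4], [v_5], [v_6]
  1-simplices (18): (18 of them)
  2-simplices (12): (12 of them)

giving chain groups C_0 ≅ Z^7, C_1 ≅ Z^18, C_2 ≅ Z^12.

Boundary ∂_1: C_1 → C_0 is given by ∂[p,q] = [q] − [p]. For instance
  ∂[v_0,v_4] = [v_4] − [v_0].
As a 7×18 matrix over Z this has rank 6, with invariant factors (1,1,1,1,1,1).

Boundary ∂_2: C_2 → C_1 sends each 2-simplex [p,q,r] to [q,r] − [p,r] + [p,q]. For instance
  ∂[v_0,v_1,v_4] = [v_1,v_4] − [v_0,v_4] + [v_0,v_1],
  ∂[v_1,v_2,v_5] = [v_2,v_5] − [v_1,v_5] + [v_1,v_2].
This gives a 18×12 integer matrix of rank 12; reducing to Smith normal form yields diagonal entries (1,1,1,1,1,1,1,1,1,1,1,2).

From H_k ≅ ker(∂_k) / im(∂_{k+1}) we obtain:

  H_0: rank C_0 − rank ∂_1 = 7 − 6 = 1, and the invariant factors of ∂_1 are all 1, so H_0 ≅ Z.
  H_1: rank ker ∂_1 − rank ∂_2 = (18 − 6) − 12 = 0, and ∂_2 has invariant factor 2 > 1, so H_1 ≅ Z/2.
  H_2: rank ker ∂_2 − rank ∂_3 = (12 − 12) − 0 = 0, and there is no ∂_3, so H_2 ≅ 0.

(K is a triangulation of the real projective plane RP^2.)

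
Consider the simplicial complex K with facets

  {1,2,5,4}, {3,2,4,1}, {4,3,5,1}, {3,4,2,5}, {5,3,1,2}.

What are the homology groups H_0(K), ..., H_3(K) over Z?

K has 5 vertices, 10 edges, 10 triangles, 5 3-simplices.
rank ∂_0 = 0, rank ∂_1 = 4 ⇒ b_0 = 5 − 0 − 4 = 1; all invariant factors of ∂_1 are 1 so no torsion. So H_0 = Z.
rank ∂_1 = 4, rank ∂_2 = 6 ⇒ b_1 = 10 − 4 − 6 = 0; all invariant factors of ∂_2 are 1 so no torsion. So H_1 = 0.
rank ∂_2 = 6, rank ∂_3 = 4 ⇒ b_2 = 10 − 6 − 4 = 0; all invariant factors of ∂_3 are 1 so no torsion. So H_2 = 0.
rank ∂_3 = 4, rank ∂_4 = 0 ⇒ b_3 = 5 − 4 − 0 = 1. So H_3 = Z.

H_0 = Z,  H_1 = 0,  H_2 = 0,  H_3 = Z.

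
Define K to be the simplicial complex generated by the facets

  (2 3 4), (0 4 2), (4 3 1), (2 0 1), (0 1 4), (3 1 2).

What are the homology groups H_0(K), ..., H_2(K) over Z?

Order the vertices as 0 < 1 < 2 < 3 < 4. Listing each simplex with vertices in this order, K has dimension 2 with simplices:

  0-simplices (5): [0], [1], [2], [3], [4]
  1-simplices (9): [0,1], [0,2], [0,4], [1,2], [1,3], [1,4], [2,3], [2,4], [3,4]
  2-simplices (6): [0,1,2], [0,1,4], [0,2,4], [1,2,3], [1,3,4], [2,3,4]

giving chain groups C_0 ≅ Z^5, C_1 ≅ Z^9, C_2 ≅ Z^6.

Boundary ∂_1: C_1 → C_0 sends each edge [p,q] (with p < q) to q − p.
As a 5×9 matrix over Z this has rank 4, with invariant factors (1,1,1,1).

∂_2: C_2 → C_1 acts by ∂[p,q,r] = [q,r] − [p,r] + [p,q]. For instance
  ∂[1,3,4] = [3,4] − [1,4] + [1,3],
  ∂[2,3,4] = [3,4] − [2,4] + [2,3].
The resulting 9×6 matrix has rank 5, and its Smith normal form has invariant factors (1,1,1,1,1).

Now H_k = ker ∂_k / im ∂_{k+1}, so:

  H_0: rank C_0 − rank ∂_1 = 5 − 4 = 1, and the invariant factors of ∂_1 are all 1, so H_0 = Z.
  H_1: rank ker ∂_1 − rank ∂_2 = (9 − 4) − 5 = 0, and the invariant factors of ∂_2 are all 1, so H_1 = 0.
  H_2: rank ker ∂_2 − rank ∂_3 = (6 − 5) − 0 = 1, and there is no ∂_3, so H_2 = Z.

(K is a triangulation of the 2-sphere S^2.)

H_0 = Z,  H_1 = 0,  H_2 = Z.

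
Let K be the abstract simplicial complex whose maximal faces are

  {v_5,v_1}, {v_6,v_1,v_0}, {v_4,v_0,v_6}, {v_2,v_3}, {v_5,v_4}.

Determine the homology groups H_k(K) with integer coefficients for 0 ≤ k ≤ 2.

H_0 ≅ Z^2,  H_1 ≅ Z,  H_2 = 0.

Order the vertices as v_0 < v_1 < v_2 < v_3 < v_4 < v_5 < v_6. Listing each simplex with vertices in this order, K has dimension 2 with simplices:

  0-simplices (7): [v_0], [v_1], [v_2], [v_3], [v_4], [v_5], [v_6]
  1-simplices (8): [v_0,v_1], [v_0,v_4], [v_0,v_6], [v_1,v_5], [v_1,v_6], [v_2,v_3], [v_4,v_5], [v_4,v_6]
  2-simplices (2): [v_0,v_1,v_6], [v_0,v_4,v_6]

Hence C_0 ≅ Z^7, C_1 ≅ Z^8, C_2 ≅ Z^2.

∂_1: C_1 → C_0 sends each edge [p,q] (with p < q) to q − p. For instance
  ∂[v_0,v_1] = [v_1] − [v_0].
As a 7×8 matrix over Z this has rank 5, with invariant factors (1,1,1,1,1).

The boundary map ∂_2: C_2 → C_1 sends each 2-simplex [p,q,r] to [q,r] − [p,r] + [p,q]. For instance
  ∂[v_0,v_1,v_6] = [v_1,v_6] − [v_0,v_6] + [v_0,v_1],
  ∂[v_0,v_4,v_6] = [v_4,v_6] − [v_0,v_6] + [v_0,v_4].
This gives a 8×2 integer matrix of rank 2; reducing to Smith normal form yields diagonal entries (1,1).

Reading off H_k = ker ∂_k / im ∂_{k+1}:

  H_0: rank C_0 − rank ∂_1 = 7 − 5 = 2, and the invariant factors of ∂_1 are all 1, so H_0 ≅ Z^2.
  H_1: rank ker ∂_1 − rank ∂_2 = (8 − 5) − 2 = 1, and the invariant factors of ∂_2 are all 1, so H_1 ≅ Z.
  H_2: rank ker ∂_2 − rank ∂_3 = (2 − 2) − 0 = 0, and there is no ∂_3, so H_2 ≅ 0.

As a check, the Euler characteristic is 7 − 8 + 2 = 1, which agrees with 2 − 1 + 0 = 1.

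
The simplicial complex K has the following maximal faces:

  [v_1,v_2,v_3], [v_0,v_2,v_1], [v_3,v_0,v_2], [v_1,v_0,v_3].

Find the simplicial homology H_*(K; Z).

H_0 = Z,  H_1 = 0,  H_2 = Z.

Fix the vertex order v_0 < v_1 < v_2 < v_3 and write every simplex with vertices in increasing order. Then dim K = 2 and the simplices of K are:

  0-simplices (4): [v_0], [v_1], [v_2], [v_3]
  1-simplices (6): [v_0,v_1], [v_0,v_2], [v_0,v_3], [v_1,v_2], [v_1,v_3], [v_2,v_3]
  2-simplices (4): [v_0,v_1,v_2], [v_0,v_1,v_3], [v_0,v_2,v_3], [v_1,v_2,v_3]

so the chain groups are C_0 ≅ Z^4, C_1 ≅ Z^6, C_2 ≅ Z^4.

∂_1: C_1 → C_0 is given by ∂[p,q] = [q] − [p].
As a 4×6 matrix over Z this has rank 3, with invariant factors (1,1,1).

The boundary map ∂_2: C_2 → C_1 acts by ∂[p,q,r] = [q,r] − [p,r] + [p,q]. For instance
  ∂[v_1,v_2,v_3] = [v_2,v_3] − [v_1,v_3] + [v_1,v_2],
  ∂[v_0,v_1,v_3] = [v_1,v_3] − [v_0,v_3] + [v_0,v_1].
As a 6×4 matrix over Z this has rank 3, with invariant factors (1,1,1).

Reading off H_k = ker ∂_k / im ∂_{k+1}:

  H_0: rank C_0 − rank ∂_1 = 4 − 3 = 1, and the invariant factors of ∂_1 are all 1, so H_0 = Z.
  H_1: rank ker ∂_1 − rank ∂_2 = (6 − 3) − 3 = 0, and the invariant factors of ∂_2 are all 1, so H_1 = 0.
  H_2: rank ker ∂_2 − rank ∂_3 = (4 − 3) − 0 = 1, and there is no ∂_3, so H_2 = Z.

(K is a triangulation of the 2-sphere S^2.)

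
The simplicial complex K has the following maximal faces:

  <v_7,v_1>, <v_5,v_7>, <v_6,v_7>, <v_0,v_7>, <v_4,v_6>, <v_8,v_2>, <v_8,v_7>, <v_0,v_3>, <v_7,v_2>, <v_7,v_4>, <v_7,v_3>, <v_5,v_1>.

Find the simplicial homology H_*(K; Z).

Take the total order v_0 < v_1 < v_2 < v_3 < v_4 < v_5 < v_6 < v_7 < v_8 on the vertex set. Then K (dimension 1) consists of the simplices:

  0-simplices (9): [v_0], [v_1], [v_2], [v_3], [v_4], [v_5], [v_6], [v_7], [v_8]
  1-simplices (12): [v_0,v_3], [v_0,v_7], [v_1,v_5], [v_1,v_7], [v_2,v_7], [v_2,v_8], [v_3,v_7], [v_4,v_6], [v_4,v_7], [v_5,v_7], [v_6,v_7], [v_7,v_8]

giving chain groups C_0 ≅ Z^9, C_1 ≅ Z^12.

∂_1: C_1 → C_0 maps an edge to its endpoints' difference, ∂[p,q] = q − p.
This gives a 9×12 integer matrix of rank 8; reducing to Smith normal form yields diagonal entries (1,1,1,1,1,1,1,1).

Reading off H_k = ker ∂_k / im ∂_{k+1}:

  H_0: rank C_0 − rank ∂_1 = 9 − 8 = 1, and the invariant factors of ∂_1 are all 1, so H_0 = Z.
  H_1: rank ker ∂_1 − rank ∂_2 = (12 − 8) − 0 = 4, and there is no ∂_2, so H_1 = Z^4.

As a check, the Euler characteristic is 9 − 12 = -3, which agrees with 1 − 4 = -3.

H_0 = Z,  H_1 = Z^4.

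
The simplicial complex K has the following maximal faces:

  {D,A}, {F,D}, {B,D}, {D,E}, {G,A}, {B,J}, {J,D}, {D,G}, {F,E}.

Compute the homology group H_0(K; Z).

Fix the vertex order A < B < D < E < F < G < J and write every simplex with vertices in increasing order. Then dim K = 1 and the simplices of K are:

  0-simplices (7): A, B, D, E, F, G, J
  1-simplices (9): AD, AG, BD, BJ, DE, DF, DG, DJ, EF

Hence C_0 ≅ Z^7, C_1 ≅ Z^9.

Boundary ∂_1: C_1 → C_0 sends each edge [p,q] (with p < q) to q − p.
The resulting 7×9 matrix has rank 6, and its Smith normal form has invariant factors (1,1,1,1,1,1).

From H_k ≅ ker(∂_k) / im(∂_{k+1}) we obtain:

  H_0: rank C_0 − rank ∂_1 = 7 − 6 = 1, and the invariant factors of ∂_1 are all 1, so H_0 = Z.

H_0 = Z.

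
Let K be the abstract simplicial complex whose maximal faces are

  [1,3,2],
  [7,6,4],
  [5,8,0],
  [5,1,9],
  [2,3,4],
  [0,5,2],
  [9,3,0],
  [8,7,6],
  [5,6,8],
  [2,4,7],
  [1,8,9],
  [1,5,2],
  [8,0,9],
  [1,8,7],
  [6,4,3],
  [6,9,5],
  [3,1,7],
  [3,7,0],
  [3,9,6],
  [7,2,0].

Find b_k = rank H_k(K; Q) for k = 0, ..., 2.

b_0 = 1, b_1 = 1, b_2 = 0.

Order the vertices as 0 < 1 < 2 < 3 < 4 < 5 < 6 < 7 < 8 < 9. Listing each simplex with vertices in this order, K has dimension 2 with simplices:

  0-simplices (10): [0], [1], [2], [3], [4], [5], [6], [7], [8], [9]
  1-simplices (30): (30 of them)
  2-simplices (20): (20 of them)

Hence C_0 ≅ Z^10, C_1 ≅ Z^30, C_2 ≅ Z^20.

Boundary ∂_1: C_1 → C_0 is given by ∂[p,q] = [q] − [p]. For instance
  ∂[5,9] = [9] − [5].
The 10×30 boundary matrix has rank 9 and Smith normal form diag(1,1,1,1,1,1,1,1,1).

Boundary ∂_2: C_2 → C_1 sends each 2-simplex [p,q,r] to [q,r] − [p,r] + [p,q]. For instance
  ∂[5,6,8] = [6,8] − [5,8] + [5,6],
  ∂[4,6,7] = [6,7] − [4,7] + [4,6].
The 30×20 boundary matrix has rank 20 and Smith normal form diag(1,1,1,1,1,1,1,1,1,1,1,1,1,1,1,1,1,1,1,2).

From H_k ≅ ker(∂_k) / im(∂_{k+1}) we obtain:

  H_0: rank C_0 − rank ∂_1 = 10 − 9 = 1, and the invariant factors of ∂_1 are all 1, so H_0 = Z.
  H_1: rank ker ∂_1 − rank ∂_2 = (30 − 9) − 20 = 1, and ∂_2 has invariant factor 2 > 1, so H_1 = Z × Z/2.
  H_2: rank ker ∂_2 − rank ∂_3 = (20 − 20) − 0 = 0, and there is no ∂_3, so H_2 = 0.

Hence the Betti numbers are b_0 = 1, b_1 = 1, b_2 = 0.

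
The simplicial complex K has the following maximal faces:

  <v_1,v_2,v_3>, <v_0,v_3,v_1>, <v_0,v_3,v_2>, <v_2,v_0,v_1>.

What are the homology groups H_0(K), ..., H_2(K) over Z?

Order the vertices as v_0 < v_1 < v_2 < v_3. Listing each simplex with vertices in this order, K has dimension 2 with simplices:

  0-simplices (4): [v_0], [v_1], [v_2], [v_3]
  1-simplices (6): [v_0,v_1], [v_0,v_2], [v_0,v_3], [v_1,v_2], [v_1,v_3], [v_2,v_3]
  2-simplices (4): [v_0,v_1,v_2], [v_0,v_1,v_3], [v_0,v_2,v_3], [v_1,v_2,v_3]

giving chain groups C_0 ≅ Z^4, C_1 ≅ Z^6, C_2 ≅ Z^4.

The boundary map ∂_1: C_1 → C_0 maps an edge to its endpoints' difference, ∂[p,q] = q − p. For instance
  ∂[v_0,v_1] = [v_1] − [v_0].
The resulting 4×6 matrix has rank 3, and its Smith normal form has invariant factors (1,1,1).

Boundary ∂_2: C_2 → C_1 maps a triangle to the signed sum of its edges. For instance
  ∂[v_0,v_2,v_3] = [v_2,v_3] − [v_0,v_3] + [v_0,v_2],
  ∂[v_1,v_2,v_3] = [v_2,v_3] − [v_1,v_3] + [v_1,v_2].
This gives a 6×4 integer matrix of rank 3; reducing to Smith normal form yields diagonal entries (1,1,1).

Computing H_k = (kernel of ∂_k) / (image of ∂_{k+1}):

  H_0: rank C_0 − rank ∂_1 = 4 − 3 = 1, and the invariant factors of ∂_1 are all 1, so H_0 ≅ Z.
  H_1: rank ker ∂_1 − rank ∂_2 = (6 − 3) − 3 = 0, and the invariant factors of ∂_2 are all 1, so H_1 ≅ 0.
  H_2: rank ker ∂_2 − rank ∂_3 = (4 − 3) − 0 = 1, and there is no ∂_3, so H_2 ≅ Z.

(K is a triangulation of the 2-sphere S^2.)

H_0 ≅ Z,  H_1 = 0,  H_2 ≅ Z.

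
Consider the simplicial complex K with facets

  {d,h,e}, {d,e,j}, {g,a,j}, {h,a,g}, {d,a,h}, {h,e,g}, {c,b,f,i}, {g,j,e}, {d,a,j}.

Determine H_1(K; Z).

Fix the vertex order a < b < c < d < e < f < g < h < i < j and write every simplex with vertices in increasing order. Then dim K = 3 and the simplices of K are:

  0-simplices (10): a, b, c, d, e, f, g, h, i, j
  1-simplices (18): ad, ag, ah, aj, bc, bf, bi, cf, ci, de, dh, dj, eg, eh, ej, fi, gh, gj
  2-simplices (12): adh, adj, agh, agj, bcf, bci, bfi, cfi, deh, dej, egh, egj
  3-simplices (1): bcfi

giving chain groups C_0 ≅ Z^10, C_1 ≅ Z^18, C_2 ≅ Z^12, C_3 ≅ Z^1.

The boundary map ∂_1: C_1 → C_0 maps an edge to its endpoints' difference, ∂[p,q] = q − p.
As a 10×18 matrix over Z this has rank 8, with invariant factors (1,1,1,1,1,1,1,1).

∂_2: C_2 → C_1 acts by ∂[p,q,r] = [q,r] − [p,r] + [p,q]. For instance
  ∂bcf = cf − bf + bc,
  ∂deh = eh − dh + de.
The resulting 18×12 matrix has rank 10, and its Smith normal form has invariant factors (1,1,1,1,1,1,1,1,1,1).

The boundary map ∂_3: C_3 → C_2 sends each 3-simplex σ to the alternating sum Σ_i (−1)^i (σ with its i-th vertex removed). For instance
  ∂bcfi = cfi − bfi + bci − bcf.
The 12×1 boundary matrix has rank 1 and Smith normal form diag(1).

From H_k ≅ ker(∂_k) / im(∂_{k+1}) we obtain:

  H_1: rank ker ∂_1 − rank ∂_2 = (18 − 8) − 10 = 0, and the invariant factors of ∂_2 are all 1, so H_1 ≅ 0.

H_1 = 0.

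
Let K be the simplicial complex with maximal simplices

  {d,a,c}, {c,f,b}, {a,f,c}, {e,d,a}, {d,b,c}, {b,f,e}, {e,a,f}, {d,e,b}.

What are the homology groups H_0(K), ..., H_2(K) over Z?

Order the vertices as a < b < c < d < e < f. Listing each simplex with vertices in this order, K has dimension 2 with simplices:

  0-simplices (6): a, b, c, d, e, f
  1-simplices (12): ac, ad, ae, af, bc, bd, be, bf, cd, cf, de, ef
  2-simplices (8): acd, acf, ade, aef, bcd, bcf, bde, bef

Hence C_0 ≅ Z^6, C_1 ≅ Z^12, C_2 ≅ Z^8.

∂_1: C_1 → C_0 is given by ∂[p,q] = [q] − [p]. For instance
  ∂ef = f − e.
The resulting 6×12 matrix has rank 5, and its Smith normal form has invariant factors (1,1,1,1,1).

Boundary ∂_2: C_2 → C_1 sends each 2-simplex [p,q,r] to [q,r] − [p,r] + [p,q]. For instance
  ∂bcf = cf − bf + bc,
  ∂acd = cd − ad + ac.
The 12×8 boundary matrix has rank 7 and Smith normal form diag(1,1,1,1,1,1,1).

Reading off H_k = ker ∂_k / im ∂_{k+1}:

  H_0: rank C_0 − rank ∂_1 = 6 − 5 = 1, and the invariant factors of ∂_1 are all 1, so H_0 = Z.
  H_1: rank ker ∂_1 − rank ∂_2 = (12 − 5) − 7 = 0, and the invariant factors of ∂_2 are all 1, so H_1 = 0.
  H_2: rank ker ∂_2 − rank ∂_3 = (8 − 7) − 0 = 1, and there is no ∂_3, so H_2 = Z.

H_0 = Z,  H_1 = 0,  H_2 = Z.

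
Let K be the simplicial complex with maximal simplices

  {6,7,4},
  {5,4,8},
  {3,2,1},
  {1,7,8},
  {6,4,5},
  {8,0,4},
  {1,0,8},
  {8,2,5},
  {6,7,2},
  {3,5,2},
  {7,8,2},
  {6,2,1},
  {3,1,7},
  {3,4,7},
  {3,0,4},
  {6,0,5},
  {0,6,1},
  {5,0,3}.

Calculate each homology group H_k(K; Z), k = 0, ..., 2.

We work with the vertex ordering 0 < 1 < 2 < 3 < 4 < 5 < 6 < 7 < 8. The simplices of K, each written with vertices in increasing order, are:

  0-simplices (9): [0], [1], [2], [3], [4], [5], [6], [7], [8]
  1-simplices (27): (27 of them)
  2-simplices (18): [0,1,6], [0,1,8], [0,3,4], [0,3,5], [0,4,8], [0,5,6], [1,2,3], [1,2,6], [1,3,7], [1,7,8], [2,3,5], [2,5,8], [2,6,7], [2,7,8], [3,4,7], [4,5,6], [4,5,8], [4,6,7]

giving chain groups C_0 ≅ Z^9, C_1 ≅ Z^27, C_2 ≅ Z^18.

∂_1: C_1 → C_0 maps an edge to its endpoints' difference, ∂[p,q] = q − p.
As a 9×27 matrix over Z this has rank 8, with invariant factors (1,1,1,1,1,1,1,1).

Boundary ∂_2: C_2 → C_1 maps a triangle to the signed sum of its edges. For instance
  ∂[1,7,8] = [7,8] − [1,8] + [1,7],
  ∂[1,2,3] = [2,3] − [1,3] + [1,2].
The resulting 27×18 matrix has rank 18, and its Smith normal form has invariant factors (1,1,1,1,1,1,1,1,1,1,1,1,1,1,1,1,1,2).

Now H_k = ker ∂_k / im ∂_{k+1}, so:

  H_0: rank C_0 − rank ∂_1 = 9 − 8 = 1, and the invariant factors of ∂_1 are all 1, so H_0 = Z.
  H_1: rank ker ∂_1 − rank ∂_2 = (27 − 8) − 18 = 1, and ∂_2 has invariant factor 2 > 1, so H_1 = Z ⊕ Z_2.
  H_2: rank ker ∂_2 − rank ∂_3 = (18 − 18) − 0 = 0, and there is no ∂_3, so H_2 = 0.

As a check, the Euler characteristic is 9 − 27 + 18 = 0, which agrees with 1 − 1 + 0 = 0.

H_0 = Z,  H_1 = Z ⊕ Z_2,  H_2 = 0.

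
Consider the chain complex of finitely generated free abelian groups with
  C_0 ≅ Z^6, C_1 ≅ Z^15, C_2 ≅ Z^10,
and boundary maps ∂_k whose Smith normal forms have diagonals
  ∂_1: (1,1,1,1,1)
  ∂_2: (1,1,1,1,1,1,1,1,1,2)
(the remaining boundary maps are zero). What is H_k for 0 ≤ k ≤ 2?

H_0 ≅ Z,  H_1 ≅ Z/2Z,  H_2 = 0.

H_0: b_0 = 6 − 0 − 5 = 1; torsion from ∂_1 factors > 1: none. So H_0 ≅ Z.
H_1: b_1 = 15 − 5 − 10 = 0; torsion from ∂_2 factors > 1: [2]. So H_1 ≅ Z/2Z.
H_2: b_2 = 10 − 10 − 0 = 0; torsion from ∂_3 factors > 1: none. So H_2 ≅ 0.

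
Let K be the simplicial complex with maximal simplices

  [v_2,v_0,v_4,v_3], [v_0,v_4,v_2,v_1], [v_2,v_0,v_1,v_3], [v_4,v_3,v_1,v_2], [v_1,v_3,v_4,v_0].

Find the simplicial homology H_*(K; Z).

H_0 ≅ Z,  H_1 = 0,  H_2 = 0,  H_3 ≅ Z.

Take the total order v_0 < v_1 < v_2 < v_3 < v_4 on the vertex set. Then K (dimension 3) consists of the simplices:

  0-simplices (5): [v_0], [v_1], [v_2], [v_3], [v_4]
  1-simplices (10): [v_0,v_1], [v_0,v_2], [v_0,v_3], [v_0,v_4], [v_1,v_2], [v_1,v_3], [v_1,v_4], [v_2,v_3], [v_2,v_4], [v_3,v_4]
  2-simplices (10): [v_0,v_1,v_2], [v_0,v_1,v_3], [v_0,v_1,v_4], [v_0,v_2,v_3], [v_0,v_2,v_4], [v_0,v_3,v_4], [v_1,v_2,v_3], [v_1,v_2,v_4], [v_1,v_3,v_4], [v_2,v_3,v_4]
  3-simplices (5): [v_0,v_1,v_2,v_3], [v_0,v_1,v_2,v_4], [v_0,v_1,v_3,v_4], [v_0,v_2,v_3,v_4], [v_1,v_2,v_3,v_4]

giving chain groups C_0 ≅ Z^5, C_1 ≅ Z^10, C_2 ≅ Z^10, C_3 ≅ Z^5.

∂_1: C_1 → C_0 is given by ∂[p,q] = [q] − [p]. For instance
  ∂[v_0,v_3] = [v_3] − [v_0].
This gives a 5×10 integer matrix of rank 4; reducing to Smith normal form yields diagonal entries (1,1,1,1).

∂_2: C_2 → C_1 sends each 2-simplex [p,q,r] to [q,r] − [p,r] + [p,q]. For instance
  ∂[v_2,v_3,v_4] = [v_3,v_4] − [v_2,v_4] + [v_2,v_3],
  ∂[v_1,v_2,v_3] = [v_2,v_3] − [v_1,v_3] + [v_1,v_2].
This gives a 10×10 integer matrix of rank 6; reducing to Smith normal form yields diagonal entries (1,1,1,1,1,1).

The boundary map ∂_3: C_3 → C_2 sends each 3-simplex σ to the alternating sum Σ_i (−1)^i (σ with its i-th vertex removed). For instance
  ∂[v_0,v_1,v_3,v_4] = [v_1,v_3,v_4] − [v_0,v_3,v_4] + [v_0,v_1,v_4] − [v_0,v_1,v_3],
  ∂[v_0,v_1,v_2,v_4] = [v_1,v_2,v_4] − [v_0,v_2,v_4] + [v_0,v_1,v_4] − [v_0,v_1,v_2].
As a 10×5 matrix over Z this has rank 4, with invariant factors (1,1,1,1).

Now H_k = ker ∂_k / im ∂_{k+1}, so:

  H_0: rank C_0 − rank ∂_1 = 5 − 4 = 1, and the invariant factors of ∂_1 are all 1, so H_0 ≅ Z.
  H_1: rank ker ∂_1 − rank ∂_2 = (10 − 4) − 6 = 0, and the invariant factors of ∂_2 are all 1, so H_1 ≅ 0.
  H_2: rank ker ∂_2 − rank ∂_3 = (10 − 6) − 4 = 0, and the invariant factors of ∂_3 are all 1, so H_2 ≅ 0.
  H_3: rank ker ∂_3 − rank ∂_4 = (5 − 4) − 0 = 1, and there is no ∂_4, so H_3 ≅ Z.

(K is a triangulation of the 3-sphere S^3.)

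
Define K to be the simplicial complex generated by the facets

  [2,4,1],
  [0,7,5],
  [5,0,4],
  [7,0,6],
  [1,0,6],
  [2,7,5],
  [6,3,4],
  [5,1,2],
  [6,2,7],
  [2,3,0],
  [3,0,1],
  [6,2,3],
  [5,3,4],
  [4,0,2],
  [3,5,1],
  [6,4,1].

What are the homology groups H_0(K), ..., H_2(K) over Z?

H_0 = Z,  H_1 = Z^2,  H_2 = Z.

Fix the vertex order 0 < 1 < 2 < 3 < 4 < 5 < 6 < 7 and write every simplex with vertices in increasing order. Then dim K = 2 and the simplices of K are:

  0-simplices (8): [0], [1], [2], [3], [4], [5], [6], [7]
  1-simplices (24): (24 of them)
  2-simplices (16): [0,1,3], [0,1,6], [0,2,3], [0,2,4], [0,4,5], [0,5,7], [0,6,7], [1,2,4], [1,2,5], [1,3,5], [1,4,6], [2,3,6], [2,5,7], [2,6,7], [3,4,5], [3,4,6]

Hence C_0 ≅ Z^8, C_1 ≅ Z^24, C_2 ≅ Z^16.

Boundary ∂_1: C_1 → C_0 maps an edge to its endpoints' difference, ∂[p,q] = q − p.
The resulting 8×24 matrix has rank 7, and its Smith normal form has invariant factors (1,1,1,1,1,1,1).

The boundary map ∂_2: C_2 → C_1 acts by ∂[p,q,r] = [q,r] − [p,r] + [p,q]. For instance
  ∂[2,6,7] = [6,7] − [2,7] + [2,6],
  ∂[0,5,7] = [5,7] − [0,7] + [0,5].
The 24×16 boundary matrix has rank 15 and Smith normal form diag(1,1,1,1,1,1,1,1,1,1,1,1,1,1,1).

Reading off H_k = ker ∂_k / im ∂_{k+1}:

  H_0: rank C_0 − rank ∂_1 = 8 − 7 = 1, and the invariant factors of ∂_1 are all 1, so H_0 ≅ Z.
  H_1: rank ker ∂_1 − rank ∂_2 = (24 − 7) − 15 = 2, and the invariant factors of ∂_2 are all 1, so H_1 ≅ Z^2.
  H_2: rank ker ∂_2 − rank ∂_3 = (16 − 15) − 0 = 1, and there is no ∂_3, so H_2 ≅ Z.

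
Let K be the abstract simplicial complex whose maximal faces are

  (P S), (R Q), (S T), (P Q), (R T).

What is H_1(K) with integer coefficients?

K has 5 vertices, 5 edges.
rank ∂_1 = 4, rank ∂_2 = 0 ⇒ b_1 = 5 − 4 − 0 = 1. So H_1 = Z.

H_1 ≅ Z.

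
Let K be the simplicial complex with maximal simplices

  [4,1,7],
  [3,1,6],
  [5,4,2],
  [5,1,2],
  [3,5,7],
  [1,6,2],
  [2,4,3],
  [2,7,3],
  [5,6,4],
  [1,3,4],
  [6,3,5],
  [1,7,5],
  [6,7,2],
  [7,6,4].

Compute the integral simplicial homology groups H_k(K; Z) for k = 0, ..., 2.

Fix the vertex order 1 < 2 < 3 < 4 < 5 < 6 < 7 and write every simplex with vertices in increasing order. Then dim K = 2 and the simplices of K are:

  0-simplices (7): [1], [2], [3], [4], [5], [6], [7]
  1-simplices (21): [1,2], [1,3], [1,4], [1,5], [1,6], [1,7], [2,3], [2,4], [2,5], [2,6], [2,7], [3,4], [3,5], [3,6], [3,7], [4,5], [4,6], [4,7], [5,6], [5,7], [6,7]
  2-simplices (14): [1,2,5], [1,2,6], [1,3,4], [1,3,6], [1,4,7], [1,5,7], [2,3,4], [2,3,7], [2,4,5], [2,6,7], [3,5,6], [3,5,7], [4,5,6], [4,6,7]

Hence C_0 ≅ Z^7, C_1 ≅ Z^21, C_2 ≅ Z^14.

The boundary map ∂_1: C_1 → C_0 is given by ∂[p,q] = [q] − [p].
As a 7×21 matrix over Z this has rank 6, with invariant factors (1,1,1,1,1,1).

Boundary ∂_2: C_2 → C_1 acts by ∂[p,q,r] = [q,r] − [p,r] + [p,q]. For instance
  ∂[2,3,4] = [3,4] − [2,4] + [2,3],
  ∂[2,3,7] = [3,7] − [2,7] + [2,3].
This gives a 21×14 integer matrix of rank 13; reducing to Smith normal form yields diagonal entries (1,1,1,1,1,1,1,1,1,1,1,1,1).

Computing H_k = (kernel of ∂_k) / (image of ∂_{k+1}):

  H_0: rank C_0 − rank ∂_1 = 7 − 6 = 1, and the invariant factors of ∂_1 are all 1, so H_0 = Z.
  H_1: rank ker ∂_1 − rank ∂_2 = (21 − 6) − 13 = 2, and the invariant factors of ∂_2 are all 1, so H_1 = Z^2.
  H_2: rank ker ∂_2 − rank ∂_3 = (14 − 13) − 0 = 1, and there is no ∂_3, so H_2 = Z.

As a check, the Euler characteristic is 7 − 21 + 14 = 0, which agrees with 1 − 2 + 1 = 0.
(K is a triangulation of the torus T^2.)

H_0 ≅ Z,  H_1 ≅ Z^2,  H_2 ≅ Z.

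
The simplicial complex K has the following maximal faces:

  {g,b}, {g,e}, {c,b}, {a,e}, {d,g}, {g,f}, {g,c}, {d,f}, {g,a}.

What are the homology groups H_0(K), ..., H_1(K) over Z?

We work with the vertex ordering a < b < c < d < e < f < g. The simplices of K, each written with vertices in increasing order, are:

  0-simplices (7): a, b, c, d, e, f, g
  1-simplices (9): ae, ag, bc, bg, cg, df, dg, eg, fg

so the chain groups are C_0 ≅ Z^7, C_1 ≅ Z^9.

∂_1: C_1 → C_0 is given by ∂[p,q] = [q] − [p]. For instance
  ∂cg = g − c.
The 7×9 boundary matrix has rank 6 and Smith normal form diag(1,1,1,1,1,1).

From H_k ≅ ker(∂_k) / im(∂_{k+1}) we obtain:

  H_0: rank C_0 − rank ∂_1 = 7 − 6 = 1, and the invariant factors of ∂_1 are all 1, so H_0 = Z.
  H_1: rank ker ∂_1 − rank ∂_2 = (9 − 6) − 0 = 3, and there is no ∂_2, so H_1 = Z^3.

(K is a triangulation of a wedge of 3 circles.)

H_0 = Z,  H_1 = Z^3.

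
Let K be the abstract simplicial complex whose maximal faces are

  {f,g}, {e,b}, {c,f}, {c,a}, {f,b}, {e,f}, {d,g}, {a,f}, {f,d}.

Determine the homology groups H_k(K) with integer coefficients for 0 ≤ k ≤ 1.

Fix the vertex order a < b < c < d < e < f < g and write every simplex with vertices in increasing order. Then dim K = 1 and the simplices of K are:

  0-simplices (7): a, b, c, d, e, f, g
  1-simplices (9): ac, af, be, bf, cf, df, dg, ef, fg

so the chain groups are C_0 ≅ Z^7, C_1 ≅ Z^9.

∂_1: C_1 → C_0 is given by ∂[p,q] = [q] − [p]. For instance
  ∂df = f − d.
The resulting 7×9 matrix has rank 6, and its Smith normal form has invariant factors (1,1,1,1,1,1).

From H_k ≅ ker(∂_k) / im(∂_{k+1}) we obtain:

  H_0: rank C_0 − rank ∂_1 = 7 − 6 = 1, and the invariant factors of ∂_1 are all 1, so H_0 ≅ Z.
  H_1: rank ker ∂_1 − rank ∂_2 = (9 − 6) − 0 = 3, and there is no ∂_2, so H_1 ≅ Z^3.

H_0 = Z,  H_1 = Z^3.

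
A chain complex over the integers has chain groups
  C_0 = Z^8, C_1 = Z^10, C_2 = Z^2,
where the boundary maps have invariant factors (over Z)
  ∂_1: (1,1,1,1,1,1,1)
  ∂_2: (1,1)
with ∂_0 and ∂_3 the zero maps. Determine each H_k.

H_0: b_0 = 8 − 0 − 7 = 1; torsion from ∂_1 factors > 1: none. So H_0 ≅ Z.
H_1: b_1 = 10 − 7 − 2 = 1; torsion from ∂_2 factors > 1: none. So H_1 ≅ Z.
H_2: b_2 = 2 − 2 − 0 = 0; torsion from ∂_3 factors > 1: none. So H_2 ≅ 0.

H_0 ≅ Z,  H_1 ≅ Z,  H_2 = 0.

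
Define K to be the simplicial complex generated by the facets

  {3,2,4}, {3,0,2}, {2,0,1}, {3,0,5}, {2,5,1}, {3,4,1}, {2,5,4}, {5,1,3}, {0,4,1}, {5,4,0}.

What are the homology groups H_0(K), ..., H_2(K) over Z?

H_0 = Z,  H_1 = Z/2,  H_2 = 0.

Fix the vertex order 0 < 1 < 2 < 3 < 4 < 5 and write every simplex with vertices in increasing order. Then dim K = 2 and the simplices of K are:

  0-simplices (6): [0], [1], [2], [3], [4], [5]
  1-simplices (15): [0,1], [0,2], [0,3], [0,4], [0,5], [1,2], [1,3], [1,4], [1,5], [2,3], [2,4], [2,5], [3,4], [3,5], [4,5]
  2-simplices (10): [0,1,2], [0,1,4], [0,2,3], [0,3,5], [0,4,5], [1,2,5], [1,3,4], [1,3,5], [2,3,4], [2,4,5]

so the chain groups are C_0 ≅ Z^6, C_1 ≅ Z^15, C_2 ≅ Z^10.

Boundary ∂_1: C_1 → C_0 is given by ∂[p,q] = [q] − [p]. For instance
  ∂[0,3] = [3] − [0].
The 6×15 boundary matrix has rank 5 and Smith normal form diag(1,1,1,1,1).

∂_2: C_2 → C_1 maps a triangle to the signed sum of its edges. For instance
  ∂[2,3,4] = [3,4] − [2,4] + [2,3],
  ∂[0,2,3] = [2,3] − [0,3] + [0,2].
As a 15×10 matrix over Z this has rank 10, with invariant factors (1,1,1,1,1,1,1,1,1,2).

From H_k ≅ ker(∂_k) / im(∂_{k+1}) we obtain:

  H_0: rank C_0 − rank ∂_1 = 6 − 5 = 1, and the invariant factors of ∂_1 are all 1, so H_0 ≅ Z.
  H_1: rank ker ∂_1 − rank ∂_2 = (15 − 5) − 10 = 0, and ∂_2 has invariant factor 2 > 1, so H_1 ≅ Z/2.
  H_2: rank ker ∂_2 − rank ∂_3 = (10 − 10) − 0 = 0, and there is no ∂_3, so H_2 ≅ 0.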